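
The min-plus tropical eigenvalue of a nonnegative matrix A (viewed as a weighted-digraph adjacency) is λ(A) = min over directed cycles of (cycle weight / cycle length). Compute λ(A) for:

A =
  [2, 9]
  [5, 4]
λ(A) = 2

Enumerate directed cycles and compute their means (weight / length). Sample:
  cycle 0 → 0: weight = 2, length = 1, mean = 2/1 ≈ 2.000
  cycle 1 → 1: weight = 4, length = 1, mean = 4/1 ≈ 4.000
  cycle 0 → 1 → 0: weight = 14, length = 2, mean = 14/2 ≈ 7.000
  cycle 1 → 0 → 1: weight = 14, length = 2, mean = 14/2 ≈ 7.000
Minimum mean = 2.000, attained e.g. along the cycle 0 → 0 with weight 2 and length 1. So λ(A) = 2/1 = 2.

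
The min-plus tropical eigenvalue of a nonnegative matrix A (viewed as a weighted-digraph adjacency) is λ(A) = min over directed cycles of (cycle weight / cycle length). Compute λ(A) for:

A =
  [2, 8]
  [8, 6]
λ(A) = 2

Enumerate directed cycles and compute their means (weight / length). Sample:
  cycle 0 → 0: weight = 2, length = 1, mean = 2/1 ≈ 2.000
  cycle 1 → 1: weight = 6, length = 1, mean = 6/1 ≈ 6.000
  cycle 0 → 1 → 0: weight = 16, length = 2, mean = 16/2 ≈ 8.000
  cycle 1 → 0 → 1: weight = 16, length = 2, mean = 16/2 ≈ 8.000
Minimum mean = 2.000, attained e.g. along the cycle 0 → 0 with weight 2 and length 1. So λ(A) = 2/1 = 2.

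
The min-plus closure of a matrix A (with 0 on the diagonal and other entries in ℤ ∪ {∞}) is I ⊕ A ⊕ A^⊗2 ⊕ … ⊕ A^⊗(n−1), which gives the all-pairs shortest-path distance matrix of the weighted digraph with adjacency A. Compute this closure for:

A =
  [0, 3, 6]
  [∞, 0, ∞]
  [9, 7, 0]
Closure =
  [0, 3, 6]
  [∞, 0, ∞]
  [9, 7, 0]

This is the Floyd-Warshall all-pairs shortest-path computation. For each intermediate vertex k = 0, 1, …, 2, update dist[i][j] ← min(dist[i][j], dist[i][k] + dist[k][j]). The final matrix gives, for each (i, j), the minimum total weight of any directed path from i to j (possibly empty when i = j).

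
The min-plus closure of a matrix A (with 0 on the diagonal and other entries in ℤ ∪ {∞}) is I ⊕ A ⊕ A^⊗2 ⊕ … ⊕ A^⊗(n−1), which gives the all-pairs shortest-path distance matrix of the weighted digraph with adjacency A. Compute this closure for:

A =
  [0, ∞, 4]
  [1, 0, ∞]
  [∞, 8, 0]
Closure =
  [0, 12, 4]
  [1, 0, 5]
  [9, 8, 0]

This is the Floyd-Warshall all-pairs shortest-path computation. For each intermediate vertex k = 0, 1, …, 2, update dist[i][j] ← min(dist[i][j], dist[i][k] + dist[k][j]). The final matrix gives, for each (i, j), the minimum total weight of any directed path from i to j (possibly empty when i = j).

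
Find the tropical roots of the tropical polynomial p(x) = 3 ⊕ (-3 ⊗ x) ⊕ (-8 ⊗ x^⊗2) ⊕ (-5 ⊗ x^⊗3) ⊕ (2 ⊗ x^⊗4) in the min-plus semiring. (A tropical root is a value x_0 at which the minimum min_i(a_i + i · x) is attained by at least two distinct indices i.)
Roots: {-7, -3, 5, 6}

Each tropical root is a break point of the lower envelope of the lines y = a_i + i · x (there are 5 lines, with slopes 0, 1, ..., 4). Only the lines that attain the minimum somewhere contribute to roots; other lines are dominated. Here the surviving (envelope) indices are i = 4, i = 3, i = 2, i = 1, i = 0.
Intersections between consecutive envelope lines give the roots: for adjacent envelope indices i < j the intersection is x = (a_i − a_j) / (j − i). Reading off the sorted break points: {-7, -3, 5, 6}.
Verification: at each break x_0, at least two indices attain the minimum of min_i(a_i + i · x_0).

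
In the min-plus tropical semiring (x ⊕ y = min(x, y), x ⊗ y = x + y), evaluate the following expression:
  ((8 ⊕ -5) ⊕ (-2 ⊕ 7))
((8 ⊕ -5) ⊕ (-2 ⊕ 7)) = -5

Expand innermost to outermost. Recall ⊕ takes the minimum of its arguments and ⊗ takes their sum. Working out the expression ((8 ⊕ -5) ⊕ (-2 ⊕ 7)) gives -5.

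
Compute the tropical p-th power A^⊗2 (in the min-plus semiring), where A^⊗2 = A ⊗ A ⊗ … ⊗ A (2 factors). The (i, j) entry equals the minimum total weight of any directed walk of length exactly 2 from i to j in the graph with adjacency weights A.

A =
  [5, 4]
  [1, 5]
A^⊗2 =
  [5, 9]
  [6, 5]

Each entry (A^⊗2)_ij equals the minimum over all length-2 walks i = v_0 → v_1 → … → v_2 = j of Σ_t A[v_t][v_{t+1}]. For example, for (i, j) = (0, 1) we minimise over 2 possible intermediate vertex sequences; the minimum is 9, attained along the walk 0 → 0 → 1.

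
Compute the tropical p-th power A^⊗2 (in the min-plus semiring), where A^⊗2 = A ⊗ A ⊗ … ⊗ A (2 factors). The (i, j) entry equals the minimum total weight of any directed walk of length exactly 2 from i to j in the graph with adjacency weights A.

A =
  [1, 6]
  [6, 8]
A^⊗2 =
  [2, 7]
  [7, 12]

Each entry (A^⊗2)_ij equals the minimum over all length-2 walks i = v_0 → v_1 → … → v_2 = j of Σ_t A[v_t][v_{t+1}]. For example, for (i, j) = (0, 1) we minimise over 2 possible intermediate vertex sequences; the minimum is 7, attained along the walk 0 → 0 → 1.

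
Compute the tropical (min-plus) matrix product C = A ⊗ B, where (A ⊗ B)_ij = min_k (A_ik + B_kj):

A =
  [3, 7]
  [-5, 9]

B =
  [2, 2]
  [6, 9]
A ⊗ B =
  [5, 5]
  [-3, -3]

Apply the min-plus product entry-by-entry:
  C[0][0] = min over k of (A[0][0] + B[0][0] = 3 + 2 = 5, A[0][1] + B[1][0] = 7 + 6 = 13) = 5 (attained at k = 0)
  C[0][1] = min over k of (A[0][0] + B[0][1] = 3 + 2 = 5, A[0][1] + B[1][1] = 7 + 9 = 16) = 5 (attained at k = 0)
  C[1][0] = min over k of (A[1][0] + B[0][0] = -5 + 2 = -3, A[1][1] + B[1][0] = 9 + 6 = 15) = -3 (attained at k = 0)
  C[1][1] = min over k of (A[1][0] + B[0][1] = -5 + 2 = -3, A[1][1] + B[1][1] = 9 + 9 = 18) = -3 (attained at k = 0)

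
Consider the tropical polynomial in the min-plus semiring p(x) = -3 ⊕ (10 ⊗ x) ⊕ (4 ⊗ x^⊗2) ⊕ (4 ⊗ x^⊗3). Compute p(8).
p(8) = -3

A tropical monomial a ⊗ x^⊗i evaluates to a + i · x. Evaluating each term at x = 8:
  Term 0 contributes -3 + 0 · 8 = -3
  Term 1 contributes 10 + 1 · 8 = 18
  Term 2 contributes 4 + 2 · 8 = 20
  Term 3 contributes 4 + 3 · 8 = 28
p(8) = ⊕ of these = min[-3, 18, 20, 28] = -3.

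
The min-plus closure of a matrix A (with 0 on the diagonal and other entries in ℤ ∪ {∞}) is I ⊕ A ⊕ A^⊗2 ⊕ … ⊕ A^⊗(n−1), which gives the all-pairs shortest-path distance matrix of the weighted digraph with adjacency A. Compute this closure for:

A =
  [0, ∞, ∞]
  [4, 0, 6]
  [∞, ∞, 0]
Closure =
  [0, ∞, ∞]
  [4, 0, 6]
  [∞, ∞, 0]

This is the Floyd-Warshall all-pairs shortest-path computation. For each intermediate vertex k = 0, 1, …, 2, update dist[i][j] ← min(dist[i][j], dist[i][k] + dist[k][j]). The final matrix gives, for each (i, j), the minimum total weight of any directed path from i to j (possibly empty when i = j).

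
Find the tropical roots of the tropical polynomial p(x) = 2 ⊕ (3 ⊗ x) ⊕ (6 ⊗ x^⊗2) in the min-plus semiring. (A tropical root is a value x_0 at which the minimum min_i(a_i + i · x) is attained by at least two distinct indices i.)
Roots: {-3, -1}

Each tropical root is a break point of the lower envelope of the lines y = a_i + i · x (there are 3 lines, with slopes 0, 1, ..., 2). Only the lines that attain the minimum somewhere contribute to roots; other lines are dominated. Here the surviving (envelope) indices are i = 2, i = 1, i = 0.
Intersections between consecutive envelope lines give the roots: for adjacent envelope indices i < j the intersection is x = (a_i − a_j) / (j − i). Reading off the sorted break points: {-3, -1}.
Verification: at each break x_0, at least two indices attain the minimum of min_i(a_i + i · x_0).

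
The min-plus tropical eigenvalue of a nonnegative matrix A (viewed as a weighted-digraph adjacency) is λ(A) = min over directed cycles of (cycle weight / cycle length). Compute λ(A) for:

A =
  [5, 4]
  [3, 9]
λ(A) = 7/2

Enumerate directed cycles and compute their means (weight / length). Sample:
  cycle 0 → 0: weight = 5, length = 1, mean = 5/1 ≈ 5.000
  cycle 1 → 1: weight = 9, length = 1, mean = 9/1 ≈ 9.000
  cycle 0 → 1 → 0: weight = 7, length = 2, mean = 7/2 ≈ 3.500
  cycle 1 → 0 → 1: weight = 7, length = 2, mean = 7/2 ≈ 3.500
Minimum mean = 3.500, attained e.g. along the cycle 0 → 1 → 0 with weight 7 and length 2. So λ(A) = 7/2 = 7/2.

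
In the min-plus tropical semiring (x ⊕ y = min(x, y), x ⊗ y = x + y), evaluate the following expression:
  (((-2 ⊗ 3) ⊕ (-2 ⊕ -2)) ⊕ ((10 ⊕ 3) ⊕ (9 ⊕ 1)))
(((-2 ⊗ 3) ⊕ (-2 ⊕ -2)) ⊕ ((10 ⊕ 3) ⊕ (9 ⊕ 1))) = -2

Expand innermost to outermost. Recall ⊕ takes the minimum of its arguments and ⊗ takes their sum. Working out the expression (((-2 ⊗ 3) ⊕ (-2 ⊕ -2)) ⊕ ((10 ⊕ 3) ⊕ (9 ⊕ 1))) gives -2.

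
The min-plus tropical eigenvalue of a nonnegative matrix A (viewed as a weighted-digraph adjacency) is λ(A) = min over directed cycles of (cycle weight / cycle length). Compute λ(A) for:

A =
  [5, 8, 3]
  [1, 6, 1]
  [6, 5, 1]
λ(A) = 1

Enumerate directed cycles and compute their means (weight / length). Sample:
  cycle 0 → 0: weight = 5, length = 1, mean = 5/1 ≈ 5.000
  cycle 1 → 1: weight = 6, length = 1, mean = 6/1 ≈ 6.000
  cycle 2 → 2: weight = 1, length = 1, mean = 1/1 ≈ 1.000
  cycle 0 → 1 → 0: weight = 9, length = 2, mean = 9/2 ≈ 4.500
  cycle 0 → 2 → 0: weight = 9, length = 2, mean = 9/2 ≈ 4.500
  cycle 1 → 0 → 1: weight = 9, length = 2, mean = 9/2 ≈ 4.500
Minimum mean = 1.000, attained e.g. along the cycle 2 → 2 with weight 1 and length 1. So λ(A) = 1/1 = 1.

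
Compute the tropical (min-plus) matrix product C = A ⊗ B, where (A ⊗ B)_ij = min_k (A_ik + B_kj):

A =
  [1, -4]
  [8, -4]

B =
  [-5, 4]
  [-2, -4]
A ⊗ B =
  [-6, -8]
  [-6, -8]

Apply the min-plus product entry-by-entry:
  C[0][0] = min over k of (A[0][0] + B[0][0] = 1 + -5 = -4, A[0][1] + B[1][0] = -4 + -2 = -6) = -6 (attained at k = 1)
  C[0][1] = min over k of (A[0][0] + B[0][1] = 1 + 4 = 5, A[0][1] + B[1][1] = -4 + -4 = -8) = -8 (attained at k = 1)
  C[1][0] = min over k of (A[1][0] + B[0][0] = 8 + -5 = 3, A[1][1] + B[1][0] = -4 + -2 = -6) = -6 (attained at k = 1)
  C[1][1] = min over k of (A[1][0] + B[0][1] = 8 + 4 = 12, A[1][1] + B[1][1] = -4 + -4 = -8) = -8 (attained at k = 1)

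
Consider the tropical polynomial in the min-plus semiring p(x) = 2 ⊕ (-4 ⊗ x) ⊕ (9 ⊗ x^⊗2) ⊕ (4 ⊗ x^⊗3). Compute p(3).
p(3) = -1

A tropical monomial a ⊗ x^⊗i evaluates to a + i · x. Evaluating each term at x = 3:
  Term 0 contributes 2 + 0 · 3 = 2
  Term 1 contributes -4 + 1 · 3 = -1
  Term 2 contributes 9 + 2 · 3 = 15
  Term 3 contributes 4 + 3 · 3 = 13
p(3) = ⊕ of these = min[2, -1, 15, 13] = -1.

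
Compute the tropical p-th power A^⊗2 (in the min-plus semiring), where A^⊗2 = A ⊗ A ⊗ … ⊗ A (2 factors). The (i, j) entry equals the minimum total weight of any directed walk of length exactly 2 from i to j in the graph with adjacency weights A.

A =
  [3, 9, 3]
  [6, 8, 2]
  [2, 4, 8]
A^⊗2 =
  [5, 7, 6]
  [4, 6, 9]
  [5, 11, 5]

Each entry (A^⊗2)_ij equals the minimum over all length-2 walks i = v_0 → v_1 → … → v_2 = j of Σ_t A[v_t][v_{t+1}]. For example, for (i, j) = (0, 2) we minimise over 3 possible intermediate vertex sequences; the minimum is 6, attained along the walk 0 → 0 → 2.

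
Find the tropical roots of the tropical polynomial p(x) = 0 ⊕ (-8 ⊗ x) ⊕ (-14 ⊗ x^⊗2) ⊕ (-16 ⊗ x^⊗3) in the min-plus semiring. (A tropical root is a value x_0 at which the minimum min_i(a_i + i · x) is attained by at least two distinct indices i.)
Roots: {2, 6, 8}

Each tropical root is a break point of the lower envelope of the lines y = a_i + i · x (there are 4 lines, with slopes 0, 1, ..., 3). Only the lines that attain the minimum somewhere contribute to roots; other lines are dominated. Here the surviving (envelope) indices are i = 3, i = 2, i = 1, i = 0.
Intersections between consecutive envelope lines give the roots: for adjacent envelope indices i < j the intersection is x = (a_i − a_j) / (j − i). Reading off the sorted break points: {2, 6, 8}.
Verification: at each break x_0, at least two indices attain the minimum of min_i(a_i + i · x_0).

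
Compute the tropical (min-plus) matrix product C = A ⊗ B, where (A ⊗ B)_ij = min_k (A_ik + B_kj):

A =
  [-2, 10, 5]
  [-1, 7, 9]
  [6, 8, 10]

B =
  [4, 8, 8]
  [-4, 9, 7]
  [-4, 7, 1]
A ⊗ B =
  [1, 6, 6]
  [3, 7, 7]
  [4, 14, 11]

Apply the min-plus product entry-by-entry:
  C[0][0] = min over k of (A[0][0] + B[0][0] = -2 + 4 = 2, A[0][1] + B[1][0] = 10 + -4 = 6, A[0][2] + B[2][0] = 5 + -4 = 1) = 1 (attained at k = 2)
  C[0][1] = min over k of (A[0][0] + B[0][1] = -2 + 8 = 6, A[0][1] + B[1][1] = 10 + 9 = 19, A[0][2] + B[2][1] = 5 + 7 = 12) = 6 (attained at k = 0)
  C[0][2] = min over k of (A[0][0] + B[0][2] = -2 + 8 = 6, A[0][1] + B[1][2] = 10 + 7 = 17, A[0][2] + B[2][2] = 5 + 1 = 6) = 6 (attained at k = 0)
  C[1][0] = min over k of (A[1][0] + B[0][0] = -1 + 4 = 3, A[1][1] + B[1][0] = 7 + -4 = 3, A[1][2] + B[2][0] = 9 + -4 = 5) = 3 (attained at k = 0)
  C[1][1] = min over k of (A[1][0] + B[0][1] = -1 + 8 = 7, A[1][1] + B[1][1] = 7 + 9 = 16, A[1][2] + B[2][1] = 9 + 7 = 16) = 7 (attained at k = 0)
  C[1][2] = min over k of (A[1][0] + B[0][2] = -1 + 8 = 7, A[1][1] + B[1][2] = 7 + 7 = 14, A[1][2] + B[2][2] = 9 + 1 = 10) = 7 (attained at k = 0)
  C[2][0] = min over k of (A[2][0] + B[0][0] = 6 + 4 = 10, A[2][1] + B[1][0] = 8 + -4 = 4, A[2][2] + B[2][0] = 10 + -4 = 6) = 4 (attained at k = 1)
  C[2][1] = min over k of (A[2][0] + B[0][1] = 6 + 8 = 14, A[2][1] + B[1][1] = 8 + 9 = 17, A[2][2] + B[2][1] = 10 + 7 = 17) = 14 (attained at k = 0)
  C[2][2] = min over k of (A[2][0] + B[0][2] = 6 + 8 = 14, A[2][1] + B[1][2] = 8 + 7 = 15, A[2][2] + B[2][2] = 10 + 1 = 11) = 11 (attained at k = 2)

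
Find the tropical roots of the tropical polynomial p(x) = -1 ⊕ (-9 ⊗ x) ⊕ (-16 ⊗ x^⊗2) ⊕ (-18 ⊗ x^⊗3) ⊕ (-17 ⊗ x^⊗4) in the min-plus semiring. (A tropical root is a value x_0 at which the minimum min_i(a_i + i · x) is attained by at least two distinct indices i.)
Roots: {-1, 2, 7, 8}

Each tropical root is a break point of the lower envelope of the lines y = a_i + i · x (there are 5 lines, with slopes 0, 1, ..., 4). Only the lines that attain the minimum somewhere contribute to roots; other lines are dominated. Here the surviving (envelope) indices are i = 4, i = 3, i = 2, i = 1, i = 0.
Intersections between consecutive envelope lines give the roots: for adjacent envelope indices i < j the intersection is x = (a_i − a_j) / (j − i). Reading off the sorted break points: {-1, 2, 7, 8}.
Verification: at each break x_0, at least two indices attain the minimum of min_i(a_i + i · x_0).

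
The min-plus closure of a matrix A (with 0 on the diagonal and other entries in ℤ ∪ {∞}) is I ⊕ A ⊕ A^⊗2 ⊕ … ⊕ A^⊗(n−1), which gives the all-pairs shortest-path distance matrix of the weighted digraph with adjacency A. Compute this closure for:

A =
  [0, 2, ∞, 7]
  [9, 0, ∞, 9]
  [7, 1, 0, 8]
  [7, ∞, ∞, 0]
Closure =
  [0, 2, ∞, 7]
  [9, 0, ∞, 9]
  [7, 1, 0, 8]
  [7, 9, ∞, 0]

This is the Floyd-Warshall all-pairs shortest-path computation. For each intermediate vertex k = 0, 1, …, 3, update dist[i][j] ← min(dist[i][j], dist[i][k] + dist[k][j]). The final matrix gives, for each (i, j), the minimum total weight of any directed path from i to j (possibly empty when i = j).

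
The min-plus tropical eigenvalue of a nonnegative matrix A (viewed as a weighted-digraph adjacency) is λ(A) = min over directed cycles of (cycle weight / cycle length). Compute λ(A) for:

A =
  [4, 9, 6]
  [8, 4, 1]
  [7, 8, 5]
λ(A) = 4

Enumerate directed cycles and compute their means (weight / length). Sample:
  cycle 0 → 0: weight = 4, length = 1, mean = 4/1 ≈ 4.000
  cycle 1 → 1: weight = 4, length = 1, mean = 4/1 ≈ 4.000
  cycle 2 → 2: weight = 5, length = 1, mean = 5/1 ≈ 5.000
  cycle 0 → 1 → 0: weight = 17, length = 2, mean = 17/2 ≈ 8.500
  cycle 0 → 2 → 0: weight = 13, length = 2, mean = 13/2 ≈ 6.500
  cycle 1 → 0 → 1: weight = 17, length = 2, mean = 17/2 ≈ 8.500
Minimum mean = 4.000, attained e.g. along the cycle 0 → 0 with weight 4 and length 1. So λ(A) = 4/1 = 4.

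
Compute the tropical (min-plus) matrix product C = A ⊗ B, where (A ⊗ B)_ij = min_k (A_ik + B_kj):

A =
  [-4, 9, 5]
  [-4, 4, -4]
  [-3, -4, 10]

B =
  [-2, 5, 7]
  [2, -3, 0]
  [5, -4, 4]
A ⊗ B =
  [-6, 1, 3]
  [-6, -8, 0]
  [-5, -7, -4]

Apply the min-plus product entry-by-entry:
  C[0][0] = min over k of (A[0][0] + B[0][0] = -4 + -2 = -6, A[0][1] + B[1][0] = 9 + 2 = 11, A[0][2] + B[2][0] = 5 + 5 = 10) = -6 (attained at k = 0)
  C[0][1] = min over k of (A[0][0] + B[0][1] = -4 + 5 = 1, A[0][1] + B[1][1] = 9 + -3 = 6, A[0][2] + B[2][1] = 5 + -4 = 1) = 1 (attained at k = 0)
  C[0][2] = min over k of (A[0][0] + B[0][2] = -4 + 7 = 3, A[0][1] + B[1][2] = 9 + 0 = 9, A[0][2] + B[2][2] = 5 + 4 = 9) = 3 (attained at k = 0)
  C[1][0] = min over k of (A[1][0] + B[0][0] = -4 + -2 = -6, A[1][1] + B[1][0] = 4 + 2 = 6, A[1][2] + B[2][0] = -4 + 5 = 1) = -6 (attained at k = 0)
  C[1][1] = min over k of (A[1][0] + B[0][1] = -4 + 5 = 1, A[1][1] + B[1][1] = 4 + -3 = 1, A[1][2] + B[2][1] = -4 + -4 = -8) = -8 (attained at k = 2)
  C[1][2] = min over k of (A[1][0] + B[0][2] = -4 + 7 = 3, A[1][1] + B[1][2] = 4 + 0 = 4, A[1][2] + B[2][2] = -4 + 4 = 0) = 0 (attained at k = 2)
  C[2][0] = min over k of (A[2][0] + B[0][0] = -3 + -2 = -5, A[2][1] + B[1][0] = -4 + 2 = -2, A[2][2] + B[2][0] = 10 + 5 = 15) = -5 (attained at k = 0)
  C[2][1] = min over k of (A[2][0] + B[0][1] = -3 + 5 = 2, A[2][1] + B[1][1] = -4 + -3 = -7, A[2][2] + B[2][1] = 10 + -4 = 6) = -7 (attained at k = 1)
  C[2][2] = min over k of (A[2][0] + B[0][2] = -3 + 7 = 4, A[2][1] + B[1][2] = -4 + 0 = -4, A[2][2] + B[2][2] = 10 + 4 = 14) = -4 (attained at k = 1)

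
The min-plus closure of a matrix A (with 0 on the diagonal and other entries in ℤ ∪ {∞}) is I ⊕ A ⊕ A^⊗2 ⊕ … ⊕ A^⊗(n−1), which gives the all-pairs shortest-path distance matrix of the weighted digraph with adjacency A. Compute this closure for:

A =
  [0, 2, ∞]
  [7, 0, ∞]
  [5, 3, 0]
Closure =
  [0, 2, ∞]
  [7, 0, ∞]
  [5, 3, 0]

This is the Floyd-Warshall all-pairs shortest-path computation. For each intermediate vertex k = 0, 1, …, 2, update dist[i][j] ← min(dist[i][j], dist[i][k] + dist[k][j]). The final matrix gives, for each (i, j), the minimum total weight of any directed path from i to j (possibly empty when i = j).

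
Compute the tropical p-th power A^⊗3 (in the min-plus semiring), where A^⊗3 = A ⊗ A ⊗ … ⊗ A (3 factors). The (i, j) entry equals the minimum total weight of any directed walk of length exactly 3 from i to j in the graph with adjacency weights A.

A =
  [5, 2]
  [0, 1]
A^⊗3 =
  [3, 4]
  [2, 3]

Each entry (A^⊗3)_ij equals the minimum over all length-3 walks i = v_0 → v_1 → … → v_3 = j of Σ_t A[v_t][v_{t+1}]. For example, for (i, j) = (0, 1) we minimise over 4 possible intermediate vertex sequences; the minimum is 4, attained along the walk 0 → 1 → 0 → 1.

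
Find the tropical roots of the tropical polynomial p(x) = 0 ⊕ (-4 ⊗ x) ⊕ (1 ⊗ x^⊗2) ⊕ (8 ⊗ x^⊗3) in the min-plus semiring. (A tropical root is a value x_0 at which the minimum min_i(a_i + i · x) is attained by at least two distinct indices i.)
Roots: {-7, -5, 4}

Each tropical root is a break point of the lower envelope of the lines y = a_i + i · x (there are 4 lines, with slopes 0, 1, ..., 3). Only the lines that attain the minimum somewhere contribute to roots; other lines are dominated. Here the surviving (envelope) indices are i = 3, i = 2, i = 1, i = 0.
Intersections between consecutive envelope lines give the roots: for adjacent envelope indices i < j the intersection is x = (a_i − a_j) / (j − i). Reading off the sorted break points: {-7, -5, 4}.
Verification: at each break x_0, at least two indices attain the minimum of min_i(a_i + i · x_0).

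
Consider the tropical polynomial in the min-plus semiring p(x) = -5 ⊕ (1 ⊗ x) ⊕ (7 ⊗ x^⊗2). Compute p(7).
p(7) = -5

A tropical monomial a ⊗ x^⊗i evaluates to a + i · x. Evaluating each term at x = 7:
  Term 0 contributes -5 + 0 · 7 = -5
  Term 1 contributes 1 + 1 · 7 = 8
  Term 2 contributes 7 + 2 · 7 = 21
p(7) = ⊕ of these = min[-5, 8, 21] = -5.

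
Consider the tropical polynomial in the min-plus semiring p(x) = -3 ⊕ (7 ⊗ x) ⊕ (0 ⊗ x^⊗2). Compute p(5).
p(5) = -3

A tropical monomial a ⊗ x^⊗i evaluates to a + i · x. Evaluating each term at x = 5:
  Term 0 contributes -3 + 0 · 5 = -3
  Term 1 contributes 7 + 1 · 5 = 12
  Term 2 contributes 0 + 2 · 5 = 10
p(5) = ⊕ of these = min[-3, 12, 10] = -3.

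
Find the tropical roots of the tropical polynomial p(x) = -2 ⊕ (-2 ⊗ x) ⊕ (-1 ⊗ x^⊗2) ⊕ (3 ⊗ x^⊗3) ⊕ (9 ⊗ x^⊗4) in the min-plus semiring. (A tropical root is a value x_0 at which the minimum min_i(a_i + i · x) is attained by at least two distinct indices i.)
Roots: {-6, -4, -1, 0}

Each tropical root is a break point of the lower envelope of the lines y = a_i + i · x (there are 5 lines, with slopes 0, 1, ..., 4). Only the lines that attain the minimum somewhere contribute to roots; other lines are dominated. Here the surviving (envelope) indices are i = 4, i = 3, i = 2, i = 1, i = 0.
Intersections between consecutive envelope lines give the roots: for adjacent envelope indices i < j the intersection is x = (a_i − a_j) / (j − i). Reading off the sorted break points: {-6, -4, -1, 0}.
Verification: at each break x_0, at least two indices attain the minimum of min_i(a_i + i · x_0).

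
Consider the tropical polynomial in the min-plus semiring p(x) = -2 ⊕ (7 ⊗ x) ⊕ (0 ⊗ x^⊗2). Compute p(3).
p(3) = -2

A tropical monomial a ⊗ x^⊗i evaluates to a + i · x. Evaluating each term at x = 3:
  Term 0 contributes -2 + 0 · 3 = -2
  Term 1 contributes 7 + 1 · 3 = 10
  Term 2 contributes 0 + 2 · 3 = 6
p(3) = ⊕ of these = min[-2, 10, 6] = -2.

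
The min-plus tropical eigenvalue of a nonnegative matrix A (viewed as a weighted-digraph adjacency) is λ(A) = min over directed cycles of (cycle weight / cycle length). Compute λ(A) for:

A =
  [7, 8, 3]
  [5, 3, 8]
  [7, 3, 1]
λ(A) = 1

Enumerate directed cycles and compute their means (weight / length). Sample:
  cycle 0 → 0: weight = 7, length = 1, mean = 7/1 ≈ 7.000
  cycle 1 → 1: weight = 3, length = 1, mean = 3/1 ≈ 3.000
  cycle 2 → 2: weight = 1, length = 1, mean = 1/1 ≈ 1.000
  cycle 0 → 1 → 0: weight = 13, length = 2, mean = 13/2 ≈ 6.500
  cycle 0 → 2 → 0: weight = 10, length = 2, mean = 10/2 ≈ 5.000
  cycle 1 → 0 → 1: weight = 13, length = 2, mean = 13/2 ≈ 6.500
Minimum mean = 1.000, attained e.g. along the cycle 2 → 2 with weight 1 and length 1. So λ(A) = 1/1 = 1.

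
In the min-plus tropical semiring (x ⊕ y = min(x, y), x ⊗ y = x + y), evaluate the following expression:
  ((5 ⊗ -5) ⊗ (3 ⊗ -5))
((5 ⊗ -5) ⊗ (3 ⊗ -5)) = -2

Expand innermost to outermost. Recall ⊕ takes the minimum of its arguments and ⊗ takes their sum. Working out the expression ((5 ⊗ -5) ⊗ (3 ⊗ -5)) gives -2.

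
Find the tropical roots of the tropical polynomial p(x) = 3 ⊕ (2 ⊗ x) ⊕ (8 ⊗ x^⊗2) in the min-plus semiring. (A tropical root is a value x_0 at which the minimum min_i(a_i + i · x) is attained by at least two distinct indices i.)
Roots: {-6, 1}

Each tropical root is a break point of the lower envelope of the lines y = a_i + i · x (there are 3 lines, with slopes 0, 1, ..., 2). Only the lines that attain the minimum somewhere contribute to roots; other lines are dominated. Here the surviving (envelope) indices are i = 2, i = 1, i = 0.
Intersections between consecutive envelope lines give the roots: for adjacent envelope indices i < j the intersection is x = (a_i − a_j) / (j − i). Reading off the sorted break points: {-6, 1}.
Verification: at each break x_0, at least two indices attain the minimum of min_i(a_i + i · x_0).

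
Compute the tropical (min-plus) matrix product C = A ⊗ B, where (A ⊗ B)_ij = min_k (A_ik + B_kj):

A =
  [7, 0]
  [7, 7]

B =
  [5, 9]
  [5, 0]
A ⊗ B =
  [5, 0]
  [12, 7]

Apply the min-plus product entry-by-entry:
  C[0][0] = min over k of (A[0][0] + B[0][0] = 7 + 5 = 12, A[0][1] + B[1][0] = 0 + 5 = 5) = 5 (attained at k = 1)
  C[0][1] = min over k of (A[0][0] + B[0][1] = 7 + 9 = 16, A[0][1] + B[1][1] = 0 + 0 = 0) = 0 (attained at k = 1)
  C[1][0] = min over k of (A[1][0] + B[0][0] = 7 + 5 = 12, A[1][1] + B[1][0] = 7 + 5 = 12) = 12 (attained at k = 0)
  C[1][1] = min over k of (A[1][0] + B[0][1] = 7 + 9 = 16, A[1][1] + B[1][1] = 7 + 0 = 7) = 7 (attained at k = 1)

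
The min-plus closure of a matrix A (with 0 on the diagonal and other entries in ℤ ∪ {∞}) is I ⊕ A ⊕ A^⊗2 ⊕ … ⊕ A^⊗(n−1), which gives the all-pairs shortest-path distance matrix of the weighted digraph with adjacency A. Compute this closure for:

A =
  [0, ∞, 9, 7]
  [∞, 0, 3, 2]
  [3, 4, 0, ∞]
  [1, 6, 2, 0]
Closure =
  [0, 13, 9, 7]
  [3, 0, 3, 2]
  [3, 4, 0, 6]
  [1, 6, 2, 0]

This is the Floyd-Warshall all-pairs shortest-path computation. For each intermediate vertex k = 0, 1, …, 3, update dist[i][j] ← min(dist[i][j], dist[i][k] + dist[k][j]). The final matrix gives, for each (i, j), the minimum total weight of any directed path from i to j (possibly empty when i = j).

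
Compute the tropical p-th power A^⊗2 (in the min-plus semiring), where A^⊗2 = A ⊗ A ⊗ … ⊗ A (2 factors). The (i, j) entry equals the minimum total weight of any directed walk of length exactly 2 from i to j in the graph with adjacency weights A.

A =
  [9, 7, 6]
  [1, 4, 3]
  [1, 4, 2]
A^⊗2 =
  [7, 10, 8]
  [4, 7, 5]
  [3, 6, 4]

Each entry (A^⊗2)_ij equals the minimum over all length-2 walks i = v_0 → v_1 → … → v_2 = j of Σ_t A[v_t][v_{t+1}]. For example, for (i, j) = (0, 2) we minimise over 3 possible intermediate vertex sequences; the minimum is 8, attained along the walk 0 → 2 → 2.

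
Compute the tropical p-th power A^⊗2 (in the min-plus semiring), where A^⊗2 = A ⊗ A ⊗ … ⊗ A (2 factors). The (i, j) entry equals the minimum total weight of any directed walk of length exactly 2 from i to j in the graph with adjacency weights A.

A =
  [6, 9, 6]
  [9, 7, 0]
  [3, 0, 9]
A^⊗2 =
  [9, 6, 9]
  [3, 0, 7]
  [9, 7, 0]

Each entry (A^⊗2)_ij equals the minimum over all length-2 walks i = v_0 → v_1 → … → v_2 = j of Σ_t A[v_t][v_{t+1}]. For example, for (i, j) = (0, 2) we minimise over 3 possible intermediate vertex sequences; the minimum is 9, attained along the walk 0 → 1 → 2.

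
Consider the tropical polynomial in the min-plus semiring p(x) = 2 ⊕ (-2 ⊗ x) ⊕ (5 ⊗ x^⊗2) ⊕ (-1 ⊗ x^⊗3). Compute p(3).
p(3) = 1

A tropical monomial a ⊗ x^⊗i evaluates to a + i · x. Evaluating each term at x = 3:
  Term 0 contributes 2 + 0 · 3 = 2
  Term 1 contributes -2 + 1 · 3 = 1
  Term 2 contributes 5 + 2 · 3 = 11
  Term 3 contributes -1 + 3 · 3 = 8
p(3) = ⊕ of these = min[2, 1, 11, 8] = 1.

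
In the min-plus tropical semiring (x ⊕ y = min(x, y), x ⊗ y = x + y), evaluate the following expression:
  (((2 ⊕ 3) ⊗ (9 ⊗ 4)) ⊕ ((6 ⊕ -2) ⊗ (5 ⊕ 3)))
(((2 ⊕ 3) ⊗ (9 ⊗ 4)) ⊕ ((6 ⊕ -2) ⊗ (5 ⊕ 3))) = 1

Expand innermost to outermost. Recall ⊕ takes the minimum of its arguments and ⊗ takes their sum. Working out the expression (((2 ⊕ 3) ⊗ (9 ⊗ 4)) ⊕ ((6 ⊕ -2) ⊗ (5 ⊕ 3))) gives 1.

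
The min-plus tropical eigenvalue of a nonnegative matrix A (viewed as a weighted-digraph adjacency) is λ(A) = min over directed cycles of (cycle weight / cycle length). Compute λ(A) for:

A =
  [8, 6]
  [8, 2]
λ(A) = 2

Enumerate directed cycles and compute their means (weight / length). Sample:
  cycle 0 → 0: weight = 8, length = 1, mean = 8/1 ≈ 8.000
  cycle 1 → 1: weight = 2, length = 1, mean = 2/1 ≈ 2.000
  cycle 0 → 1 → 0: weight = 14, length = 2, mean = 14/2 ≈ 7.000
  cycle 1 → 0 → 1: weight = 14, length = 2, mean = 14/2 ≈ 7.000
Minimum mean = 2.000, attained e.g. along the cycle 1 → 1 with weight 2 and length 1. So λ(A) = 2/1 = 2.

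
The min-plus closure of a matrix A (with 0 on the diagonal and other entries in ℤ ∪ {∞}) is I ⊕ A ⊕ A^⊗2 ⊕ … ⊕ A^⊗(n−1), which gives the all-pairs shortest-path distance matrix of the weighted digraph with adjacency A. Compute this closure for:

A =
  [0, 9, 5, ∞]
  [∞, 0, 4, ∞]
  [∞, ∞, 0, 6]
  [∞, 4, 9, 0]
Closure =
  [0, 9, 5, 11]
  [∞, 0, 4, 10]
  [∞, 10, 0, 6]
  [∞, 4, 8, 0]

This is the Floyd-Warshall all-pairs shortest-path computation. For each intermediate vertex k = 0, 1, …, 3, update dist[i][j] ← min(dist[i][j], dist[i][k] + dist[k][j]). The final matrix gives, for each (i, j), the minimum total weight of any directed path from i to j (possibly empty when i = j).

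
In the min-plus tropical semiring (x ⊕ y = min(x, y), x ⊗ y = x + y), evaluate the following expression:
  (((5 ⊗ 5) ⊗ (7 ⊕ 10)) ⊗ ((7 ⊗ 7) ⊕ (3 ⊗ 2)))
(((5 ⊗ 5) ⊗ (7 ⊕ 10)) ⊗ ((7 ⊗ 7) ⊕ (3 ⊗ 2))) = 22

Expand innermost to outermost. Recall ⊕ takes the minimum of its arguments and ⊗ takes their sum. Working out the expression (((5 ⊗ 5) ⊗ (7 ⊕ 10)) ⊗ ((7 ⊗ 7) ⊕ (3 ⊗ 2))) gives 22.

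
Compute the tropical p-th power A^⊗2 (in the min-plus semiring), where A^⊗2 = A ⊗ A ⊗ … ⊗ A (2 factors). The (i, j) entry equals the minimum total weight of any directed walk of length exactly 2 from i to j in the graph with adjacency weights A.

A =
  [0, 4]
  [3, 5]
A^⊗2 =
  [0, 4]
  [3, 7]

Each entry (A^⊗2)_ij equals the minimum over all length-2 walks i = v_0 → v_1 → … → v_2 = j of Σ_t A[v_t][v_{t+1}]. For example, for (i, j) = (0, 1) we minimise over 2 possible intermediate vertex sequences; the minimum is 4, attained along the walk 0 → 0 → 1.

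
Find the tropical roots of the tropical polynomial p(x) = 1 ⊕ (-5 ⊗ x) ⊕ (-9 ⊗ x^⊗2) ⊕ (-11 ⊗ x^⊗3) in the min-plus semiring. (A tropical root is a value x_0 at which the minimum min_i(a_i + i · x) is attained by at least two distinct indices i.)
Roots: {2, 4, 6}

Each tropical root is a break point of the lower envelope of the lines y = a_i + i · x (there are 4 lines, with slopes 0, 1, ..., 3). Only the lines that attain the minimum somewhere contribute to roots; other lines are dominated. Here the surviving (envelope) indices are i = 3, i = 2, i = 1, i = 0.
Intersections between consecutive envelope lines give the roots: for adjacent envelope indices i < j the intersection is x = (a_i − a_j) / (j − i). Reading off the sorted break points: {2, 4, 6}.
Verification: at each break x_0, at least two indices attain the minimum of min_i(a_i + i · x_0).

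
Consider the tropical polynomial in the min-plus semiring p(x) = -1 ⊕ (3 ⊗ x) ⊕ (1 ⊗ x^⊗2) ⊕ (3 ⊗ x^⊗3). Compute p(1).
p(1) = -1

A tropical monomial a ⊗ x^⊗i evaluates to a + i · x. Evaluating each term at x = 1:
  Term 0 contributes -1 + 0 · 1 = -1
  Term 1 contributes 3 + 1 · 1 = 4
  Term 2 contributes 1 + 2 · 1 = 3
  Term 3 contributes 3 + 3 · 1 = 6
p(1) = ⊕ of these = min[-1, 4, 3, 6] = -1.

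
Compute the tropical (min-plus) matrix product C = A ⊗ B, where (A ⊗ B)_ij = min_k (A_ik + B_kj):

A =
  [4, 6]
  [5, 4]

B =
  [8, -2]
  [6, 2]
A ⊗ B =
  [12, 2]
  [10, 3]

Apply the min-plus product entry-by-entry:
  C[0][0] = min over k of (A[0][0] + B[0][0] = 4 + 8 = 12, A[0][1] + B[1][0] = 6 + 6 = 12) = 12 (attained at k = 0)
  C[0][1] = min over k of (A[0][0] + B[0][1] = 4 + -2 = 2, A[0][1] + B[1][1] = 6 + 2 = 8) = 2 (attained at k = 0)
  C[1][0] = min over k of (A[1][0] + B[0][0] = 5 + 8 = 13, A[1][1] + B[1][0] = 4 + 6 = 10) = 10 (attained at k = 1)
  C[1][1] = min over k of (A[1][0] + B[0][1] = 5 + -2 = 3, A[1][1] + B[1][1] = 4 + 2 = 6) = 3 (attained at k = 0)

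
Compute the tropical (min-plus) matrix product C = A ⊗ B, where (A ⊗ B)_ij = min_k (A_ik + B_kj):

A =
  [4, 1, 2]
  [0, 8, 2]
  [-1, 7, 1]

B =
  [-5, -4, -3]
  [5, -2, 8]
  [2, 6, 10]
A ⊗ B =
  [-1, -1, 1]
  [-5, -4, -3]
  [-6, -5, -4]

Apply the min-plus product entry-by-entry:
  C[0][0] = min over k of (A[0][0] + B[0][0] = 4 + -5 = -1, A[0][1] + B[1][0] = 1 + 5 = 6, A[0][2] + B[2][0] = 2 + 2 = 4) = -1 (attained at k = 0)
  C[0][1] = min over k of (A[0][0] + B[0][1] = 4 + -4 = 0, A[0][1] + B[1][1] = 1 + -2 = -1, A[0][2] + B[2][1] = 2 + 6 = 8) = -1 (attained at k = 1)
  C[0][2] = min over k of (A[0][0] + B[0][2] = 4 + -3 = 1, A[0][1] + B[1][2] = 1 + 8 = 9, A[0][2] + B[2][2] = 2 + 10 = 12) = 1 (attained at k = 0)
  C[1][0] = min over k of (A[1][0] + B[0][0] = 0 + -5 = -5, A[1][1] + B[1][0] = 8 + 5 = 13, A[1][2] + B[2][0] = 2 + 2 = 4) = -5 (attained at k = 0)
  C[1][1] = min over k of (A[1][0] + B[0][1] = 0 + -4 = -4, A[1][1] + B[1][1] = 8 + -2 = 6, A[1][2] + B[2][1] = 2 + 6 = 8) = -4 (attained at k = 0)
  C[1][2] = min over k of (A[1][0] + B[0][2] = 0 + -3 = -3, A[1][1] + B[1][2] = 8 + 8 = 16, A[1][2] + B[2][2] = 2 + 10 = 12) = -3 (attained at k = 0)
  C[2][0] = min over k of (A[2][0] + B[0][0] = -1 + -5 = -6, A[2][1] + B[1][0] = 7 + 5 = 12, A[2][2] + B[2][0] = 1 + 2 = 3) = -6 (attained at k = 0)
  C[2][1] = min over k of (A[2][0] + B[0][1] = -1 + -4 = -5, A[2][1] + B[1][1] = 7 + -2 = 5, A[2][2] + B[2][1] = 1 + 6 = 7) = -5 (attained at k = 0)
  C[2][2] = min over k of (A[2][0] + B[0][2] = -1 + -3 = -4, A[2][1] + B[1][2] = 7 + 8 = 15, A[2][2] + B[2][2] = 1 + 10 = 11) = -4 (attained at k = 0)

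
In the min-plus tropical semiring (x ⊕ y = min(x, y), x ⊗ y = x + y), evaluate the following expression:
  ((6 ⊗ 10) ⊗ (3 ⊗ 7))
((6 ⊗ 10) ⊗ (3 ⊗ 7)) = 26

Expand innermost to outermost. Recall ⊕ takes the minimum of its arguments and ⊗ takes their sum. Working out the expression ((6 ⊗ 10) ⊗ (3 ⊗ 7)) gives 26.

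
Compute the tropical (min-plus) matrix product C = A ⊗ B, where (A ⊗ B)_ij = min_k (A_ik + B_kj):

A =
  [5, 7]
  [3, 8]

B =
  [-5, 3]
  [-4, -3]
A ⊗ B =
  [0, 4]
  [-2, 5]

Apply the min-plus product entry-by-entry:
  C[0][0] = min over k of (A[0][0] + B[0][0] = 5 + -5 = 0, A[0][1] + B[1][0] = 7 + -4 = 3) = 0 (attained at k = 0)
  C[0][1] = min over k of (A[0][0] + B[0][1] = 5 + 3 = 8, A[0][1] + B[1][1] = 7 + -3 = 4) = 4 (attained at k = 1)
  C[1][0] = min over k of (A[1][0] + B[0][0] = 3 + -5 = -2, A[1][1] + B[1][0] = 8 + -4 = 4) = -2 (attained at k = 0)
  C[1][1] = min over k of (A[1][0] + B[0][1] = 3 + 3 = 6, A[1][1] + B[1][1] = 8 + -3 = 5) = 5 (attained at k = 1)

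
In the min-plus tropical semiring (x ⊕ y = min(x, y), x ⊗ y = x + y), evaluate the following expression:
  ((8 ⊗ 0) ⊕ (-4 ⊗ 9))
((8 ⊗ 0) ⊕ (-4 ⊗ 9)) = 5

Expand innermost to outermost. Recall ⊕ takes the minimum of its arguments and ⊗ takes their sum. Working out the expression ((8 ⊗ 0) ⊕ (-4 ⊗ 9)) gives 5.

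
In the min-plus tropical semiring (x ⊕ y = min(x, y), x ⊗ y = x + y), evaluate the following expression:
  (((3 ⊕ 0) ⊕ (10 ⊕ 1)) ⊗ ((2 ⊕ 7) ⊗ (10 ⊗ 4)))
(((3 ⊕ 0) ⊕ (10 ⊕ 1)) ⊗ ((2 ⊕ 7) ⊗ (10 ⊗ 4))) = 16

Expand innermost to outermost. Recall ⊕ takes the minimum of its arguments and ⊗ takes their sum. Working out the expression (((3 ⊕ 0) ⊕ (10 ⊕ 1)) ⊗ ((2 ⊕ 7) ⊗ (10 ⊗ 4))) gives 16.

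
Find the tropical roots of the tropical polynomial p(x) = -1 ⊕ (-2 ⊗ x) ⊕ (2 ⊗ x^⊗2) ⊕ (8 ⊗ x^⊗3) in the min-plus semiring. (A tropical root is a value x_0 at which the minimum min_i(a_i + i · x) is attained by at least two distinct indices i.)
Roots: {-6, -4, 1}

Each tropical root is a break point of the lower envelope of the lines y = a_i + i · x (there are 4 lines, with slopes 0, 1, ..., 3). Only the lines that attain the minimum somewhere contribute to roots; other lines are dominated. Here the surviving (envelope) indices are i = 3, i = 2, i = 1, i = 0.
Intersections between consecutive envelope lines give the roots: for adjacent envelope indices i < j the intersection is x = (a_i − a_j) / (j − i). Reading off the sorted break points: {-6, -4, 1}.
Verification: at each break x_0, at least two indices attain the minimum of min_i(a_i + i · x_0).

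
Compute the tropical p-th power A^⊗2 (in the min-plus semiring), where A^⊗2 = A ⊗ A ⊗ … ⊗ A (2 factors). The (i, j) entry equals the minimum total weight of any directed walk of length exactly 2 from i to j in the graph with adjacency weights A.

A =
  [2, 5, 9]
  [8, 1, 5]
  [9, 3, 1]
A^⊗2 =
  [4, 6, 10]
  [9, 2, 6]
  [10, 4, 2]

Each entry (A^⊗2)_ij equals the minimum over all length-2 walks i = v_0 → v_1 → … → v_2 = j of Σ_t A[v_t][v_{t+1}]. For example, for (i, j) = (0, 2) we minimise over 3 possible intermediate vertex sequences; the minimum is 10, attained along the walk 0 → 1 → 2.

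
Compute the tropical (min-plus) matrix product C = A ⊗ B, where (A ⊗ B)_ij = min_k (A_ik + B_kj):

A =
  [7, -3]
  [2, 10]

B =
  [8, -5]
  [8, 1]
A ⊗ B =
  [5, -2]
  [10, -3]

Apply the min-plus product entry-by-entry:
  C[0][0] = min over k of (A[0][0] + B[0][0] = 7 + 8 = 15, A[0][1] + B[1][0] = -3 + 8 = 5) = 5 (attained at k = 1)
  C[0][1] = min over k of (A[0][0] + B[0][1] = 7 + -5 = 2, A[0][1] + B[1][1] = -3 + 1 = -2) = -2 (attained at k = 1)
  C[1][0] = min over k of (A[1][0] + B[0][0] = 2 + 8 = 10, A[1][1] + B[1][0] = 10 + 8 = 18) = 10 (attained at k = 0)
  C[1][1] = min over k of (A[1][0] + B[0][1] = 2 + -5 = -3, A[1][1] + B[1][1] = 10 + 1 = 11) = -3 (attained at k = 0)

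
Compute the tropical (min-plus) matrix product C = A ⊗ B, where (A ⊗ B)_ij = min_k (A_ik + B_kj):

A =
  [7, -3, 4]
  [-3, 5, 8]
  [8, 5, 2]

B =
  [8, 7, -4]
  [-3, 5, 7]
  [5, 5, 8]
A ⊗ B =
  [-6, 2, 3]
  [2, 4, -7]
  [2, 7, 4]

Apply the min-plus product entry-by-entry:
  C[0][0] = min over k of (A[0][0] + B[0][0] = 7 + 8 = 15, A[0][1] + B[1][0] = -3 + -3 = -6, A[0][2] + B[2][0] = 4 + 5 = 9) = -6 (attained at k = 1)
  C[0][1] = min over k of (A[0][0] + B[0][1] = 7 + 7 = 14, A[0][1] + B[1][1] = -3 + 5 = 2, A[0][2] + B[2][1] = 4 + 5 = 9) = 2 (attained at k = 1)
  C[0][2] = min over k of (A[0][0] + B[0][2] = 7 + -4 = 3, A[0][1] + B[1][2] = -3 + 7 = 4, A[0][2] + B[2][2] = 4 + 8 = 12) = 3 (attained at k = 0)
  C[1][0] = min over k of (A[1][0] + B[0][0] = -3 + 8 = 5, A[1][1] + B[1][0] = 5 + -3 = 2, A[1][2] + B[2][0] = 8 + 5 = 13) = 2 (attained at k = 1)
  C[1][1] = min over k of (A[1][0] + B[0][1] = -3 + 7 = 4, A[1][1] + B[1][1] = 5 + 5 = 10, A[1][2] + B[2][1] = 8 + 5 = 13) = 4 (attained at k = 0)
  C[1][2] = min over k of (A[1][0] + B[0][2] = -3 + -4 = -7, A[1][1] + B[1][2] = 5 + 7 = 12, A[1][2] + B[2][2] = 8 + 8 = 16) = -7 (attained at k = 0)
  C[2][0] = min over k of (A[2][0] + B[0][0] = 8 + 8 = 16, A[2][1] + B[1][0] = 5 + -3 = 2, A[2][2] + B[2][0] = 2 + 5 = 7) = 2 (attained at k = 1)
  C[2][1] = min over k of (A[2][0] + B[0][1] = 8 + 7 = 15, A[2][1] + B[1][1] = 5 + 5 = 10, A[2][2] + B[2][1] = 2 + 5 = 7) = 7 (attained at k = 2)
  C[2][2] = min over k of (A[2][0] + B[0][2] = 8 + -4 = 4, A[2][1] + B[1][2] = 5 + 7 = 12, A[2][2] + B[2][2] = 2 + 8 = 10) = 4 (attained at k = 0)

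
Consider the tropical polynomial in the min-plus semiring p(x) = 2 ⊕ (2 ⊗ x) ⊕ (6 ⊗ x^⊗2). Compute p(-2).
p(-2) = 0

A tropical monomial a ⊗ x^⊗i evaluates to a + i · x. Evaluating each term at x = -2:
  Term 0 contributes 2 + 0 · -2 = 2
  Term 1 contributes 2 + 1 · -2 = 0
  Term 2 contributes 6 + 2 · -2 = 2
p(-2) = ⊕ of these = min[2, 0, 2] = 0.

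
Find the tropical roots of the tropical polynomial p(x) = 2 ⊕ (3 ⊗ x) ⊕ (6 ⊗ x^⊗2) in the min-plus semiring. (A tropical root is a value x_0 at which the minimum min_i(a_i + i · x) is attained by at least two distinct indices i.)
Roots: {-3, -1}

Each tropical root is a break point of the lower envelope of the lines y = a_i + i · x (there are 3 lines, with slopes 0, 1, ..., 2). Only the lines that attain the minimum somewhere contribute to roots; other lines are dominated. Here the surviving (envelope) indices are i = 2, i = 1, i = 0.
Intersections between consecutive envelope lines give the roots: for adjacent envelope indices i < j the intersection is x = (a_i − a_j) / (j − i). Reading off the sorted break points: {-3, -1}.
Verification: at each break x_0, at least two indices attain the minimum of min_i(a_i + i · x_0).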